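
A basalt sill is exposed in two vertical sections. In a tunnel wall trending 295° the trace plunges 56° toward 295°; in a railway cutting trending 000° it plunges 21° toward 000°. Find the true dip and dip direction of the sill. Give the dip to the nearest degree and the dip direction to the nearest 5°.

The two traces are lines in the plane: v₁ = (sin 295°·cos 56°, cos 295°·cos 56°, −sin 56°), v₂ = (sin 0°·cos 21°, cos 0°·cos 21°, −sin 21°).
n = v₁ × v₂ = (-0.689, 0.182, 0.473) (taken with n_z > 0).
Dip δ = arctan(|n_h|/n_z) = arctan(0.713/0.473) = 56.4°.
Dip direction = azimuth of (n_x, n_y) = atan2(-0.689, 0.182) = 285°.

true dip 56°, dip direction 285°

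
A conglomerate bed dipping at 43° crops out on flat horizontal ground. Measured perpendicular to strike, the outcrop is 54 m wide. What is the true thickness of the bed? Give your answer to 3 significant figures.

True thickness t = w · sin(dip) = 54 × sin 43°
t = 54 × 0.6820 = 36.828 m

36.8 m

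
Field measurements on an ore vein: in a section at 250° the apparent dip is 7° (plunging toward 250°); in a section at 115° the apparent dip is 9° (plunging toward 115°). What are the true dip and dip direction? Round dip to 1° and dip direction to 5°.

true dip 20°, dip direction 180°

Represent each trace as a vector plunging at its apparent dip toward its trend (east-north-up frame): v₁ = (-0.933, -0.339, -0.122), v₂ = (0.895, -0.417, -0.156).
The plane normal is n = v₁ × v₂ ∝ (0.002, -0.255, 0.693).
tan δ = √(n_x²+n_y²)/n_z = 0.255/0.693, so δ = 20.2°.
Dip direction = azimuth of (n_x, n_y) = atan2(0.002, -0.255) = 179°.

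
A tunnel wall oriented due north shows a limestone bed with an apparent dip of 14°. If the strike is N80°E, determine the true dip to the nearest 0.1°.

14.2°

β = acute angle between strike N80°E and section due north = 80°.
tan(true dip) = tan 14° / sin 80° = 0.2532
true dip = arctan 0.2532 = 14.21°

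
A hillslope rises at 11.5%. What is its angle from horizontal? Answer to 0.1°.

6.6°

tan θ = 11.5/100 = 0.1150
θ = arctan(0.1150) = 6.56°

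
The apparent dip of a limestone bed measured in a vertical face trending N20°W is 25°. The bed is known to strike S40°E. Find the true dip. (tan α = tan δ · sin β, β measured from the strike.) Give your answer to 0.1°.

β = acute angle between strike S40°E and section N20°W = 20°.
tan(true dip) = tan 25° / sin 20° = 1.3634
δ = arctan(1.3634) = 53.74°

53.7°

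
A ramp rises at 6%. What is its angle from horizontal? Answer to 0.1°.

tan θ = 6/100 = 0.0600
θ = arctan(0.0600) = 3.43°

3.4°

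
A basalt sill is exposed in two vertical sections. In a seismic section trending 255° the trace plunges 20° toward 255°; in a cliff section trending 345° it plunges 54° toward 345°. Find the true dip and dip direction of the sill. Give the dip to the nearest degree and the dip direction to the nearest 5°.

The two traces are lines in the plane: v₁ = (sin 255°·cos 20°, cos 255°·cos 20°, −sin 20°), v₂ = (sin 345°·cos 54°, cos 345°·cos 54°, −sin 54°).
n = v₁ × v₂ = (-0.391, 0.682, 0.552) (taken with n_z > 0).
tan δ = √(n_x²+n_y²)/n_z = 0.786/0.552, so δ = 54.9°.
Dip direction = azimuth of (n_x, n_y) = atan2(-0.391, 0.682) = 330°.

true dip 55°, dip direction 330°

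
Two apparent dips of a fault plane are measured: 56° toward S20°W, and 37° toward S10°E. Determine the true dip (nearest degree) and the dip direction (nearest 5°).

Represent each trace as a vector plunging at its apparent dip toward its trend (east-north-up frame): v₁ = (-0.191, -0.525, -0.829), v₂ = (0.139, -0.787, -0.602).
The plane normal is n = v₁ × v₂ ∝ (-0.336, -0.230, 0.223).
Dip δ = arctan(|n_h|/n_z) = arctan(0.407/0.223) = 61.3°.
The horizontal component of n points toward azimuth atan2(n_x, n_y) = 236°, the dip direction.

true dip 61°, dip direction 235°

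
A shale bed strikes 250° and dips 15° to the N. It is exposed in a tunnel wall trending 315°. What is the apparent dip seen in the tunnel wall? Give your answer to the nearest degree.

The section lies 65° from the strike.
tan(apparent dip) = tan 15° · sin 65° = 0.2428
α = arctan(0.2428) = 13.65°

14°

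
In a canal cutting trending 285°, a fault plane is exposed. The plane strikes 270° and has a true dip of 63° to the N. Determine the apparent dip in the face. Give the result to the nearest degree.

The section lies 15° from the strike.
tan(apparent dip) = tan 63° · sin 15° = 0.5080
α = arctan(0.5080) = 26.93°

27°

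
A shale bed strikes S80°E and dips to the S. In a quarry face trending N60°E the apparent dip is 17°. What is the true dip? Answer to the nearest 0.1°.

The section is 40° from the strike.
tan δ = tan α / sin β = tan 17° / sin 40° = 0.3057 / 0.6428 = 0.4756
true dip = arctan 0.4756 = 25.44°

25.4°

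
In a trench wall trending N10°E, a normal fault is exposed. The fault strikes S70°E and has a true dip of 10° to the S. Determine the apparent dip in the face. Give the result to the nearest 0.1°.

The section lies 80° from the strike.
tan(apparent dip) = tan 10° · sin 80° = 0.1736
α = arctan(0.1736) = 9.85°

9.9°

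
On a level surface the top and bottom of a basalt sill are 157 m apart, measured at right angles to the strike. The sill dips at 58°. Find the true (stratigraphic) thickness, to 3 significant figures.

True thickness t = w · sin(dip) = 157 × sin 58°
t = 157 × 0.8480 = 133.144 m

133 m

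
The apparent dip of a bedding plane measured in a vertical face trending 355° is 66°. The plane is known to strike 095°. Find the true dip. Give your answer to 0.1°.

66.3°

The section is 80° from the strike.
tan(true dip) = tan 66° / sin 80° = 2.2807
true dip = arctan 2.2807 = 66.32°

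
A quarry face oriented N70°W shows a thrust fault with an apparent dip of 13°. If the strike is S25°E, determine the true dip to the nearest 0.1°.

18.1°

The section is 45° from the strike.
tan δ = tan α / sin β = tan 13° / sin 45° = 0.2309 / 0.7071 = 0.3265
δ = arctan(0.3265) = 18.08°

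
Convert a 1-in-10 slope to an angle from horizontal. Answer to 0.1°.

tan θ = 1/10 = 0.1000
θ = arctan(0.1000) = 5.71°

5.7°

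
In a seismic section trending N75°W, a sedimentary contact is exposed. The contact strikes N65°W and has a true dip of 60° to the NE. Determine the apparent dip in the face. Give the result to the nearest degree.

17°

The section lies 10° from the strike.
tan(apparent dip) = tan 60° · sin 10° = 0.3008
α = arctan(0.3008) = 16.74°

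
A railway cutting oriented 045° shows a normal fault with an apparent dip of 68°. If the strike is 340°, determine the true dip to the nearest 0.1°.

β = acute angle between strike 340° and section 045° = 65°.
tan δ = tan α / sin β = tan 68° / sin 65° = 2.4751 / 0.9063 = 2.7310
δ = arctan(2.7310) = 69.89°

69.9°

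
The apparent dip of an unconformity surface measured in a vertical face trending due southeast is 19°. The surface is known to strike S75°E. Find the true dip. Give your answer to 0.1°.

34.6°

The section is 30° from the strike.
tan δ = tan α / sin β = tan 19° / sin 30° = 0.3443 / 0.5000 = 0.6887
δ = arctan(0.6887) = 34.55°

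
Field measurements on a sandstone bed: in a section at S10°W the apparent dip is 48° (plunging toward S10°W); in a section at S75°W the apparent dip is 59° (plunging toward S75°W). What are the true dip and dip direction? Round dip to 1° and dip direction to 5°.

Represent each trace as a vector plunging at its apparent dip toward its trend (east-north-up frame): v₁ = (-0.116, -0.659, -0.743), v₂ = (-0.497, -0.133, -0.857).
Cross product v₁ × v₂ gives the pole to the plane: n ∝ (-0.466, -0.270, 0.312).
tan δ = √(n_x²+n_y²)/n_z = 0.538/0.312, so δ = 59.9°.
The horizontal component of n points toward azimuth atan2(n_x, n_y) = 240°, the dip direction.

true dip 60°, dip direction 240°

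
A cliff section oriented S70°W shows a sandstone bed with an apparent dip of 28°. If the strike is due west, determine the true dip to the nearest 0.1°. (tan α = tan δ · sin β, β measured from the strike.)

57.2°

β = acute angle between strike due west and section S70°W = 20°.
tan(true dip) = tan 28° / sin 20° = 1.5546
true dip = arctan 1.5546 = 57.25°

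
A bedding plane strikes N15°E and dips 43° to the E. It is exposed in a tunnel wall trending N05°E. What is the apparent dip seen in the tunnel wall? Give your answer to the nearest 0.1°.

Angle between strike (N15°E) and section (N05°E): β = 10°.
tan α = tan 43° × sin 10° = 0.9325 × 0.1736 = 0.1619
apparent dip = arctan 0.1619 = 9.20°

9.2°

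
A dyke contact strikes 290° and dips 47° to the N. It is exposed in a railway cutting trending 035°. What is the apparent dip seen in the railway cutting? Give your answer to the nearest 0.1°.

46.0°

Angle between strike (290°) and section (035°): β = 75°.
tan α = tan 47° × sin 75° = 1.0724 × 0.9659 = 1.0358
α = arctan(1.0358) = 46.01°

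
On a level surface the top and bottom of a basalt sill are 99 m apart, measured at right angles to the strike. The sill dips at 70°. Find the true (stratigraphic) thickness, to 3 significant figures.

True thickness t = w · sin(dip) = 99 × sin 70°
t = 99 × 0.9397 = 93.030 m

93.0 m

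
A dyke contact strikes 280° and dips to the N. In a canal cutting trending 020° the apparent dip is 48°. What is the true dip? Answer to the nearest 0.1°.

The section is 80° from the strike.
tan(true dip) = tan 48° / sin 80° = 1.1277
δ = arctan(1.1277) = 48.44°

48.4°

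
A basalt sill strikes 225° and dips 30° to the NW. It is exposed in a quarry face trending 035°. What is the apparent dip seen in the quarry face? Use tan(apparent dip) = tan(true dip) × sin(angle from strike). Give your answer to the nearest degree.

6°

Angle between strike (225°) and section (035°): β = 10°.
tan(apparent dip) = tan 30° · sin 10° = 0.1003
apparent dip = arctan 0.1003 = 5.73°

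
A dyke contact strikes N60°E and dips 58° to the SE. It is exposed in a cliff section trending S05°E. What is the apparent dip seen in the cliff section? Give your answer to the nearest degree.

Angle between strike (N60°E) and section (S05°E): β = 65°.
tan(apparent dip) = tan 58° · sin 65° = 1.4504
α = arctan(1.4504) = 55.42°

55°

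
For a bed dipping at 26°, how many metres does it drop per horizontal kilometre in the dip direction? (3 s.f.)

drop per km = 1000 × tan 26° = 1000 × 0.4877

488 m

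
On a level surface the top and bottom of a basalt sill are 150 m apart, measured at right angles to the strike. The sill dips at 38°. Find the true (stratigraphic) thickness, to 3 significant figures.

92.3 m

True thickness t = w · sin(dip) = 150 × sin 38°
t = 150 × 0.6157 = 92.349 m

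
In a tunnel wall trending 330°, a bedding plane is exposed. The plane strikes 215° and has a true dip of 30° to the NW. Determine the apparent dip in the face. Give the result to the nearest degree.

The strike is 215° and the section trends 330°; the acute angle between them is β = 65°.
tan α = tan 30° × sin 65° = 0.5774 × 0.9063 = 0.5233
apparent dip = arctan 0.5233 = 27.62°

28°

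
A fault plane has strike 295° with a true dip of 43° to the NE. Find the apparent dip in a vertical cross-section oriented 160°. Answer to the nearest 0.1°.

The strike is 295° and the section trends 160°; the acute angle between them is β = 45°.
tan(apparent dip) = tan 43° · sin 45° = 0.6594
apparent dip = arctan 0.6594 = 33.40°

33.4°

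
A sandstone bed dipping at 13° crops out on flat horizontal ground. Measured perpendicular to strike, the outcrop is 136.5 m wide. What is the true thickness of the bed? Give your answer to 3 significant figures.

True thickness t = w · sin(dip) = 136.5 × sin 13°
t = 136.5 × 0.2250 = 30.706 m

30.7 m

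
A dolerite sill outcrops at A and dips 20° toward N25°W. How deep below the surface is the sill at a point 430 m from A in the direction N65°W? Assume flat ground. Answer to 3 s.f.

120 m

The hole lies 40° from the dip direction, so the down-dip offset is 430 × cos 40° = 329.40 m.
Depth = down-dip offset × tan(dip) = 329.40 × tan 20° = 329.40 × 0.3640
Depth = 119.89 m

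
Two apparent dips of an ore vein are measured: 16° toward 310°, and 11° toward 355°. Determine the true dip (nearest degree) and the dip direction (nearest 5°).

The two traces are lines in the plane: v₁ = (sin 310°·cos 16°, cos 310°·cos 16°, −sin 16°), v₂ = (sin 355°·cos 11°, cos 355°·cos 11°, −sin 11°).
The plane normal is n = v₁ × v₂ ∝ (-0.152, 0.117, 0.667).
tan δ = √(n_x²+n_y²)/n_z = 0.191/0.667, so δ = 16.0°.
The horizontal component of n points toward azimuth atan2(n_x, n_y) = 308°, the dip direction.

true dip 16°, dip direction 310°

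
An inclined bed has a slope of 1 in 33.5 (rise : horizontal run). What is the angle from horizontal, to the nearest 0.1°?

1.7°

tan θ = 1/33.5 = 0.0299
θ = arctan(0.0299) = 1.71°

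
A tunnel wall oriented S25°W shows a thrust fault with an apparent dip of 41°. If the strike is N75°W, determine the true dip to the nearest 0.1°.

The section is 80° from the strike.
tan(true dip) = tan 41° / sin 80° = 0.8827
true dip = arctan 0.8827 = 41.43°

41.4°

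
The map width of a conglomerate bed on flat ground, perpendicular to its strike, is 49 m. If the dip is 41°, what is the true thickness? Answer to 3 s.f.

True thickness t = w · sin(dip) = 49 × sin 41°
t = 49 × 0.6561 = 32.147 m

32.1 m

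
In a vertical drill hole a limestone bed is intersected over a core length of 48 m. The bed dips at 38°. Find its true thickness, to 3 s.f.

37.8 m

True thickness t = h · cos(dip) = 48 × cos 38°
t = 48 × 0.7880 = 37.825 m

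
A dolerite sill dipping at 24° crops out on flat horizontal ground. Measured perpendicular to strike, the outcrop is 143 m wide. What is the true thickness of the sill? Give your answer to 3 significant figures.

True thickness t = w · sin(dip) = 143 × sin 24°
t = 143 × 0.4067 = 58.163 m

58.2 m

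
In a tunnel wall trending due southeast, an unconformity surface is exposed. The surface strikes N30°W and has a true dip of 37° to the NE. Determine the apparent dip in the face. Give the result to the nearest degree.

Angle between strike (N30°W) and section (due southeast): β = 15°.
tan(apparent dip) = tan 37° · sin 15° = 0.1950
apparent dip = arctan 0.1950 = 11.04°

11°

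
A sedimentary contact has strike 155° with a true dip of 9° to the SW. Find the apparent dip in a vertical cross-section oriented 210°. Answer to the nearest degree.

The section lies 55° from the strike.
tan(apparent dip) = tan 9° · sin 55° = 0.1297
apparent dip = arctan 0.1297 = 7.39°

7°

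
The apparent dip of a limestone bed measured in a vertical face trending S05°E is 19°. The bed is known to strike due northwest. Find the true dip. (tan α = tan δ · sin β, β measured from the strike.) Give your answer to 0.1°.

The section is 40° from the strike.
tan(true dip) = tan 19° / sin 40° = 0.5357
true dip = arctan 0.5357 = 28.18°

28.2°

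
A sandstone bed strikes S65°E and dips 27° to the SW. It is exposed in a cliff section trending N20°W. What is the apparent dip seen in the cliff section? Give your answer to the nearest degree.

20°

The section lies 45° from the strike.
tan α = tan 27° × sin 45° = 0.5095 × 0.7071 = 0.3603
α = arctan(0.3603) = 19.81°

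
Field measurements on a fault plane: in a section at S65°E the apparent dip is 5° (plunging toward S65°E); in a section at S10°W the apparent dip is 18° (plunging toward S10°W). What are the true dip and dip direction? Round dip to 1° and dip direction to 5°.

true dip 18°, dip direction 190°

Each apparent-dip line lies in the plane. As unit vectors (x east, y north, z up), v₁ plunges 5°→S65°E and v₂ plunges 18°→S10°W.
The plane normal is n = v₁ × v₂ ∝ (-0.048, -0.293, 0.915).
Dip δ = arctan(|n_h|/n_z) = arctan(0.297/0.915) = 18.0°.
The horizontal component of n points toward azimuth atan2(n_x, n_y) = 189°, the dip direction.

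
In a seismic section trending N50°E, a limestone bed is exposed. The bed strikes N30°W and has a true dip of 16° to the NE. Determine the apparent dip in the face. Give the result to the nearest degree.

Angle between strike (N30°W) and section (N50°E): β = 80°.
tan α = tan 16° × sin 80° = 0.2867 × 0.9848 = 0.2824
apparent dip = arctan 0.2824 = 15.77°

16°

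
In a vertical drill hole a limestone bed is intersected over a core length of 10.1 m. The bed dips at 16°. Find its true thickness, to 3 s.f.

9.71 m

True thickness t = h · cos(dip) = 10.1 × cos 16°
t = 10.1 × 0.9613 = 9.709 m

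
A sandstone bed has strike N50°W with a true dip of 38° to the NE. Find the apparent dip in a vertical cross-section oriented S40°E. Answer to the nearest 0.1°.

7.7°

Angle between strike (N50°W) and section (S40°E): β = 10°.
tan α = tan 38° × sin 10° = 0.7813 × 0.1736 = 0.1357
α = arctan(0.1357) = 7.73°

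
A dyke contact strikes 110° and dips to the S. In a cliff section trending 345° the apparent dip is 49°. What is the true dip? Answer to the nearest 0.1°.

The section is 55° from the strike.
tan(true dip) = tan 49° / sin 55° = 1.4043
true dip = arctan 1.4043 = 54.55°

54.5°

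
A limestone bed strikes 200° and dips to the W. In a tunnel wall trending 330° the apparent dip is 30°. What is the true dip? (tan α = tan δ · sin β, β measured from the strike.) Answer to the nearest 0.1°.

The section is 50° from the strike.
tan δ = tan α / sin β = tan 30° / sin 50° = 0.5774 / 0.7660 = 0.7537
true dip = arctan 0.7537 = 37.00°

37.0°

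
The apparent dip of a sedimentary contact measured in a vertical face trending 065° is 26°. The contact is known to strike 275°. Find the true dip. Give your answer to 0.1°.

The section is 30° from the strike.
tan(true dip) = tan 26° / sin 30° = 0.9755
true dip = arctan 0.9755 = 44.29°

44.3°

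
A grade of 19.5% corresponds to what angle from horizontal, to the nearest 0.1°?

tan θ = 19.5/100 = 0.1950
θ = arctan(0.1950) = 11.03°

11.0°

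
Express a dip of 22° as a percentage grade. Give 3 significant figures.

grade % = 100 × tan 22° = 100 × 0.4040

40.4%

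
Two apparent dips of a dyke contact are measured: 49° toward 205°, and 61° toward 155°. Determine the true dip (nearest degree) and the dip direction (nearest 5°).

Represent each trace as a vector plunging at its apparent dip toward its trend (east-north-up frame): v₁ = (-0.277, -0.595, -0.755), v₂ = (0.205, -0.439, -0.875).
n = v₁ × v₂ = (0.188, -0.397, 0.244) (taken with n_z > 0).
tan δ = √(n_x²+n_y²)/n_z = 0.440/0.244, so δ = 61.0°.
The horizontal component of n points toward azimuth atan2(n_x, n_y) = 155°, the dip direction.

true dip 61°, dip direction 155°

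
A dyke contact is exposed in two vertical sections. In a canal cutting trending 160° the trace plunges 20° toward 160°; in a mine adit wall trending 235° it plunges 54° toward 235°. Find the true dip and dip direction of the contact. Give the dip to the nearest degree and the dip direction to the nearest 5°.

true dip 54°, dip direction 235°

Each apparent-dip line lies in the plane. As unit vectors (x east, y north, z up), v₁ plunges 20°→160° and v₂ plunges 54°→235°.
The plane normal is n = v₁ × v₂ ∝ (-0.599, -0.425, 0.534).
tan δ = √(n_x²+n_y²)/n_z = 0.734/0.534, so δ = 54.0°.
The horizontal component of n points toward azimuth atan2(n_x, n_y) = 235°, the dip direction.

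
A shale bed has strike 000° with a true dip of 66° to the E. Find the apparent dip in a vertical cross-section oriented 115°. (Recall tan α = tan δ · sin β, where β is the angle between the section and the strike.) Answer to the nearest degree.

64°

The strike is 000° and the section trends 115°; the acute angle between them is β = 65°.
tan α = tan 66° × sin 65° = 2.2460 × 0.9063 = 2.0356
apparent dip = arctan 2.0356 = 63.84°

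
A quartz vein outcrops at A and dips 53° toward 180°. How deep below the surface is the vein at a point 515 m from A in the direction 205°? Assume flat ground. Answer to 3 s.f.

The hole lies 25° from the dip direction, so the down-dip offset is 515 × cos 25° = 466.75 m.
Depth = down-dip offset × tan(dip) = 466.75 × tan 53° = 466.75 × 1.3270
Depth = 619.40 m

619 m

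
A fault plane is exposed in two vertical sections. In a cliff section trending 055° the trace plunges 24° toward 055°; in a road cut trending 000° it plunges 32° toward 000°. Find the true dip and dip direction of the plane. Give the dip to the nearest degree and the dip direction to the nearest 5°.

The two traces are lines in the plane: v₁ = (sin 55°·cos 24°, cos 55°·cos 24°, −sin 24°), v₂ = (sin 0°·cos 32°, cos 0°·cos 32°, −sin 32°).
Cross product v₁ × v₂ gives the pole to the plane: n ∝ (0.067, 0.397, 0.635).
Dip δ = arctan(|n_h|/n_z) = arctan(0.402/0.635) = 32.4°.
Dip direction = atan2(0.067, 0.397) = 10° (azimuth of n's horizontal projection).

true dip 32°, dip direction 010°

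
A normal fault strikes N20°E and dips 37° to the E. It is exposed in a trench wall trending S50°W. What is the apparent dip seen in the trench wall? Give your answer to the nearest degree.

21°

Angle between strike (N20°E) and section (S50°W): β = 30°.
tan α = tan 37° × sin 30° = 0.7536 × 0.5000 = 0.3768
apparent dip = arctan 0.3768 = 20.65°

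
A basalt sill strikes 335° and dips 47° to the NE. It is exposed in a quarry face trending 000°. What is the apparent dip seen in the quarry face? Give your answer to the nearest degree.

The strike is 335° and the section trends 000°; the acute angle between them is β = 25°.
tan(apparent dip) = tan 47° · sin 25° = 0.4532
apparent dip = arctan 0.4532 = 24.38°

24°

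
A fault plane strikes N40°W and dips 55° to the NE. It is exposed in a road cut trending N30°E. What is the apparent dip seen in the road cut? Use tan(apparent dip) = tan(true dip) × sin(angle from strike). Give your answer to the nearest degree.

53°

The strike is N40°W and the section trends N30°E; the acute angle between them is β = 70°.
tan α = tan 55° × sin 70° = 1.4281 × 0.9397 = 1.3420
apparent dip = arctan 1.3420 = 53.31°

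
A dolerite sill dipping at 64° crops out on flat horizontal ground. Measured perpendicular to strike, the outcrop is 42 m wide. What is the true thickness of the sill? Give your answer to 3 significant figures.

True thickness t = w · sin(dip) = 42 × sin 64°
t = 42 × 0.8988 = 37.749 m

37.7 m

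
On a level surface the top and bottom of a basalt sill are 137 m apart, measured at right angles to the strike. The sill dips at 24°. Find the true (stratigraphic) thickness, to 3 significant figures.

55.7 m

True thickness t = w · sin(dip) = 137 × sin 24°
t = 137 × 0.4067 = 55.723 m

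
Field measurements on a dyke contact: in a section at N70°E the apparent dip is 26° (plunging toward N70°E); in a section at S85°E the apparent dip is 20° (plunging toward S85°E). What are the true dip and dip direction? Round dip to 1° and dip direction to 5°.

Each apparent-dip line lies in the plane. As unit vectors (x east, y north, z up), v₁ plunges 26°→N70°E and v₂ plunges 20°→S85°E.
Cross product v₁ × v₂ gives the pole to the plane: n ∝ (0.141, 0.121, 0.357).
tan δ = √(n_x²+n_y²)/n_z = 0.186/0.357, so δ = 27.5°.
The horizontal component of n points toward azimuth atan2(n_x, n_y) = 49°, the dip direction.

true dip 28°, dip direction 050°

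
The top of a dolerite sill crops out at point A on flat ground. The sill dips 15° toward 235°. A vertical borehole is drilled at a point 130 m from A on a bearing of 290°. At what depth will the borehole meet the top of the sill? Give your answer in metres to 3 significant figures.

20.0 m

The hole lies 55° from the dip direction, so the down-dip offset is 130 × cos 55° = 74.56 m.
Depth = down-dip offset × tan(dip) = 74.56 × tan 15° = 74.56 × 0.2679
Depth = 19.98 m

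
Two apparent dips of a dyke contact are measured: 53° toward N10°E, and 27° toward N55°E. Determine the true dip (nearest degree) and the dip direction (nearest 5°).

Represent each trace as a vector plunging at its apparent dip toward its trend (east-north-up frame): v₁ = (0.105, 0.593, -0.799), v₂ = (0.730, 0.511, -0.454).
Cross product v₁ × v₂ gives the pole to the plane: n ∝ (-0.139, 0.535, 0.379).
tan δ = √(n_x²+n_y²)/n_z = 0.553/0.379, so δ = 55.6°.
Dip direction = azimuth of (n_x, n_y) = atan2(-0.139, 0.535) = 345°.

true dip 56°, dip direction 345°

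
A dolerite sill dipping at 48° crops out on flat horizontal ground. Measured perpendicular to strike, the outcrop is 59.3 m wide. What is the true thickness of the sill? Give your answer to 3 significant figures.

True thickness t = w · sin(dip) = 59.3 × sin 48°
t = 59.3 × 0.7431 = 44.068 m

44.1 m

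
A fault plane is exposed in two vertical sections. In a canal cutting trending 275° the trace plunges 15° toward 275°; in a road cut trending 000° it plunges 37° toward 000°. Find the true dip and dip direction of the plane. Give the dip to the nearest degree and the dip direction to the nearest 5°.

true dip 38°, dip direction 345°

Each apparent-dip line lies in the plane. As unit vectors (x east, y north, z up), v₁ plunges 15°→275° and v₂ plunges 37°→000°.
n = v₁ × v₂ = (-0.156, 0.579, 0.768) (taken with n_z > 0).
True dip = arccos(n_z / |n|) = arccos(0.7883) = 38.0°.
The horizontal component of n points toward azimuth atan2(n_x, n_y) = 345°, the dip direction.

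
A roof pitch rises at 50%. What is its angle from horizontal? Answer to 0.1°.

26.6°

tan θ = 50/100 = 0.5000
θ = arctan(0.5000) = 26.57°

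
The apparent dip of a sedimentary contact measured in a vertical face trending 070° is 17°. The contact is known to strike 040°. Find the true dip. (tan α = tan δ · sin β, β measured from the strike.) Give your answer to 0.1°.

31.4°

β = acute angle between strike 040° and section 070° = 30°.
tan(true dip) = tan 17° / sin 30° = 0.6115
true dip = arctan 0.6115 = 31.44°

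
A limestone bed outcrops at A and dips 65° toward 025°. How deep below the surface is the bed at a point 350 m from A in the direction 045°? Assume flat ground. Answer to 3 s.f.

The hole lies 20° from the dip direction, so the down-dip offset is 350 × cos 20° = 328.89 m.
Depth = down-dip offset × tan(dip) = 328.89 × tan 65° = 328.89 × 2.1445
Depth = 705.31 m

705 m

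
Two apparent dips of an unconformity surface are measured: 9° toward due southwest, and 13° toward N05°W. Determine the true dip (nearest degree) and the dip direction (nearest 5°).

Represent each trace as a vector plunging at its apparent dip toward its trend (east-north-up frame): v₁ = (-0.698, -0.698, -0.156), v₂ = (-0.085, 0.971, -0.225).
n = v₁ × v₂ = (-0.309, 0.144, 0.737) (taken with n_z > 0).
True dip = arccos(n_z / |n|) = arccos(0.9077) = 24.8°.
The horizontal component of n points toward azimuth atan2(n_x, n_y) = 295°, the dip direction.

true dip 25°, dip direction 295°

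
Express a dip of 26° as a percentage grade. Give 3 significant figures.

48.8%

grade % = 100 × tan 26° = 100 × 0.4877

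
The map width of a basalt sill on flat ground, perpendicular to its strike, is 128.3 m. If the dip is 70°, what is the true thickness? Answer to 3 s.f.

121 m

True thickness t = w · sin(dip) = 128.3 × sin 70°
t = 128.3 × 0.9397 = 120.563 m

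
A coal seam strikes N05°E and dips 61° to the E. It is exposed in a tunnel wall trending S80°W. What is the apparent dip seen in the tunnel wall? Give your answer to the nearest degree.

Angle between strike (N05°E) and section (S80°W): β = 75°.
tan(apparent dip) = tan 61° · sin 75° = 1.7426
α = arctan(1.7426) = 60.15°

60°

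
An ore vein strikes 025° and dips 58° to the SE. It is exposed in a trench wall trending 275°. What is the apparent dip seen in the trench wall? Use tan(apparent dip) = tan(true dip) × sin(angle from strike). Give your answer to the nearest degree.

56°

The strike is 025° and the section trends 275°; the acute angle between them is β = 70°.
tan(apparent dip) = tan 58° · sin 70° = 1.5038
α = arctan(1.5038) = 56.38°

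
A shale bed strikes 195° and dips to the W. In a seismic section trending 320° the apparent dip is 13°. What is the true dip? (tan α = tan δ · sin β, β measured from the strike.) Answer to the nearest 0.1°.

15.7°

The section is 55° from the strike.
tan δ = tan α / sin β = tan 13° / sin 55° = 0.2309 / 0.8192 = 0.2818
δ = arctan(0.2818) = 15.74°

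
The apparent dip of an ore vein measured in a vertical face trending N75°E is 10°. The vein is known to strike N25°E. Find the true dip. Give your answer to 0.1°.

13.0°

The section is 50° from the strike.
tan(true dip) = tan 10° / sin 50° = 0.2302
true dip = arctan 0.2302 = 12.96°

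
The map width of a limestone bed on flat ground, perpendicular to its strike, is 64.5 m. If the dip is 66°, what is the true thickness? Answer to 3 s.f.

True thickness t = w · sin(dip) = 64.5 × sin 66°
t = 64.5 × 0.9135 = 58.924 m

58.9 m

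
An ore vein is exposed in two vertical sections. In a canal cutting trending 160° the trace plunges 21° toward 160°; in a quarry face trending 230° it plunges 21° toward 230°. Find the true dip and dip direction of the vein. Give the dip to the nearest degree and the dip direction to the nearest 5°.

true dip 25°, dip direction 195°

Represent each trace as a vector plunging at its apparent dip toward its trend (east-north-up frame): v₁ = (0.319, -0.877, -0.358), v₂ = (-0.715, -0.600, -0.358).
n = v₁ × v₂ = (-0.099, -0.371, 0.819) (taken with n_z > 0).
True dip = arccos(n_z / |n|) = arccos(0.9055) = 25.1°.
The horizontal component of n points toward azimuth atan2(n_x, n_y) = 195°, the dip direction.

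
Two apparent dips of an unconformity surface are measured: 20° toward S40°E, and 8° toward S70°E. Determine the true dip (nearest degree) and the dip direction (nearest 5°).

Each apparent-dip line lies in the plane. As unit vectors (x east, y north, z up), v₁ plunges 20°→S40°E and v₂ plunges 8°→S70°E.
n = v₁ × v₂ = (-0.016, -0.234, 0.465) (taken with n_z > 0).
tan δ = √(n_x²+n_y²)/n_z = 0.235/0.465, so δ = 26.8°.
The horizontal component of n points toward azimuth atan2(n_x, n_y) = 184°, the dip direction.

true dip 27°, dip direction 185°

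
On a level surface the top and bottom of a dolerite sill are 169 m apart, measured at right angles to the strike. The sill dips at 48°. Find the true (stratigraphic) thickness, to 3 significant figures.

126 m

True thickness t = w · sin(dip) = 169 × sin 48°
t = 169 × 0.7431 = 125.591 m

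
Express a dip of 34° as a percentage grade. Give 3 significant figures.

67.5%

grade % = 100 × tan 34° = 100 × 0.6745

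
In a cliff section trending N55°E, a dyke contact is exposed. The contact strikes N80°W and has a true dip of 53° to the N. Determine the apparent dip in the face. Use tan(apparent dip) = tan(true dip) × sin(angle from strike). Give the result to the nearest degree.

The section lies 45° from the strike.
tan α = tan 53° × sin 45° = 1.3270 × 0.7071 = 0.9384
apparent dip = arctan 0.9384 = 43.18°

43°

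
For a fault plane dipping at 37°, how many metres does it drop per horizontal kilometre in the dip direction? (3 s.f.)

754 m

drop per km = 1000 × tan 37° = 1000 × 0.7536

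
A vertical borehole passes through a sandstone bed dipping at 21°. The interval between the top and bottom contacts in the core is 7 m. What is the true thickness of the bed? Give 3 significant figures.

True thickness t = h · cos(dip) = 7 × cos 21°
t = 7 × 0.9336 = 6.535 m

6.54 m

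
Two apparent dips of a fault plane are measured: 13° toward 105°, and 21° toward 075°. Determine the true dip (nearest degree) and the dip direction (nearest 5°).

true dip 23°, dip direction 045°

Each apparent-dip line lies in the plane. As unit vectors (x east, y north, z up), v₁ plunges 13°→105° and v₂ plunges 21°→075°.
Cross product v₁ × v₂ gives the pole to the plane: n ∝ (0.145, 0.134, 0.455).
tan δ = √(n_x²+n_y²)/n_z = 0.198/0.455, so δ = 23.5°.
The horizontal component of n points toward azimuth atan2(n_x, n_y) = 47°, the dip direction.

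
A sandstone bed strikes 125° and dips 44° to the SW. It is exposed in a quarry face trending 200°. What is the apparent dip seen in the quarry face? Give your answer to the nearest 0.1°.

Angle between strike (125°) and section (200°): β = 75°.
tan α = tan 44° × sin 75° = 0.9657 × 0.9659 = 0.9328
apparent dip = arctan 0.9328 = 43.01°

43.0°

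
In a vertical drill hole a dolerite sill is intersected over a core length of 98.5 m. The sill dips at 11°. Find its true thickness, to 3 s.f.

96.7 m

True thickness t = h · cos(dip) = 98.5 × cos 11°
t = 98.5 × 0.9816 = 96.690 m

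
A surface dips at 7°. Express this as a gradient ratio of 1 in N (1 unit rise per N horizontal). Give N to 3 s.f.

1 : N means tan θ = 1/N, so N = 1/tan 7° = 1/0.1228

1 in 8.14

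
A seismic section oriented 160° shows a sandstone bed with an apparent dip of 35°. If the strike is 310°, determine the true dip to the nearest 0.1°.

The section is 30° from the strike.
tan δ = tan α / sin β = tan 35° / sin 30° = 0.7002 / 0.5000 = 1.4004
δ = arctan(1.4004) = 54.47°

54.5°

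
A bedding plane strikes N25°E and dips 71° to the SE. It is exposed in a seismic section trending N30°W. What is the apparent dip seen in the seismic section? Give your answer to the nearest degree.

Angle between strike (N25°E) and section (N30°W): β = 55°.
tan(apparent dip) = tan 71° · sin 55° = 2.3790
apparent dip = arctan 2.3790 = 67.20°

67°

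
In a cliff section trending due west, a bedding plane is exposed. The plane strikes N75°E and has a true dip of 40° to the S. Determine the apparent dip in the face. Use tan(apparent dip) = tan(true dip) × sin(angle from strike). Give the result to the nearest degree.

The section lies 15° from the strike.
tan α = tan 40° × sin 15° = 0.8391 × 0.2588 = 0.2172
α = arctan(0.2172) = 12.25°

12°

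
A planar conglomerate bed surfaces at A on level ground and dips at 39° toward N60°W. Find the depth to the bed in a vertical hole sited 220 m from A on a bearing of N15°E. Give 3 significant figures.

46.1 m

The hole lies 75° from the dip direction, so the down-dip offset is 220 × cos 75° = 56.94 m.
Depth = down-dip offset × tan(dip) = 56.94 × tan 39° = 56.94 × 0.8098
Depth = 46.11 m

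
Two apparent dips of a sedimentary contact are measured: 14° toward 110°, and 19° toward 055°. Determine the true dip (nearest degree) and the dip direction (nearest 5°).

The two traces are lines in the plane: v₁ = (sin 110°·cos 14°, cos 110°·cos 14°, −sin 14°), v₂ = (sin 55°·cos 19°, cos 55°·cos 19°, −sin 19°).
n = v₁ × v₂ = (0.239, 0.109, 0.752) (taken with n_z > 0).
Dip δ = arctan(|n_h|/n_z) = arctan(0.263/0.752) = 19.3°.
Dip direction = atan2(0.239, 0.109) = 65° (azimuth of n's horizontal projection).

true dip 19°, dip direction 065°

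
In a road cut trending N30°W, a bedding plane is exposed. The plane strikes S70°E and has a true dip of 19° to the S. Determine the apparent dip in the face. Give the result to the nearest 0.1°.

12.5°

Angle between strike (S70°E) and section (N30°W): β = 40°.
tan(apparent dip) = tan 19° · sin 40° = 0.2213
apparent dip = arctan 0.2213 = 12.48°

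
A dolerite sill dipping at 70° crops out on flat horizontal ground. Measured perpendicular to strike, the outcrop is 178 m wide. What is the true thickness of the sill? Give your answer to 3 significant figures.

167 m

True thickness t = w · sin(dip) = 178 × sin 70°
t = 178 × 0.9397 = 167.265 m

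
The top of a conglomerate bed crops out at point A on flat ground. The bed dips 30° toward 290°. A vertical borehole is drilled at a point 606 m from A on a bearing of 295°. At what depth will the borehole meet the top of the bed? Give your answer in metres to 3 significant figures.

The hole lies 5° from the dip direction, so the down-dip offset is 606 × cos 5° = 603.69 m.
Depth = down-dip offset × tan(dip) = 603.69 × tan 30° = 603.69 × 0.5774
Depth = 348.54 m

349 m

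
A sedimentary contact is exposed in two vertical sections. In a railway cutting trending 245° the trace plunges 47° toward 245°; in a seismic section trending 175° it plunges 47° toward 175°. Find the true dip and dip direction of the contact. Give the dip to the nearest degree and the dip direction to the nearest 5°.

Represent each trace as a vector plunging at its apparent dip toward its trend (east-north-up frame): v₁ = (-0.618, -0.288, -0.731), v₂ = (0.059, -0.679, -0.731).
Cross product v₁ × v₂ gives the pole to the plane: n ∝ (-0.286, -0.496, 0.437).
Dip δ = arctan(|n_h|/n_z) = arctan(0.572/0.437) = 52.6°.
Dip direction = azimuth of (n_x, n_y) = atan2(-0.286, -0.496) = 210°.

true dip 53°, dip direction 210°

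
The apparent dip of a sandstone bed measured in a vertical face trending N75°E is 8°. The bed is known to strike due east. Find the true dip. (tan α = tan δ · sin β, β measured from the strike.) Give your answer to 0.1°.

28.5°

The section is 15° from the strike.
tan(true dip) = tan 8° / sin 15° = 0.5430
true dip = arctan 0.5430 = 28.50°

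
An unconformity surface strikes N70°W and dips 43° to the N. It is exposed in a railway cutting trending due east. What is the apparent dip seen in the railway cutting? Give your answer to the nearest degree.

18°

The strike is N70°W and the section trends due east; the acute angle between them is β = 20°.
tan α = tan 43° × sin 20° = 0.9325 × 0.3420 = 0.3189
apparent dip = arctan 0.3189 = 17.69°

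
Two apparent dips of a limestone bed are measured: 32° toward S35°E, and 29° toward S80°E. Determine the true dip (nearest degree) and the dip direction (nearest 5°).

true dip 33°, dip direction 130°

The two traces are lines in the plane: v₁ = (sin 145°·cos 32°, cos 145°·cos 32°, −sin 32°), v₂ = (sin 100°·cos 29°, cos 100°·cos 29°, −sin 29°).
Cross product v₁ × v₂ gives the pole to the plane: n ∝ (0.256, -0.221, 0.524).
Dip δ = arctan(|n_h|/n_z) = arctan(0.338/0.524) = 32.8°.
The horizontal component of n points toward azimuth atan2(n_x, n_y) = 131°, the dip direction.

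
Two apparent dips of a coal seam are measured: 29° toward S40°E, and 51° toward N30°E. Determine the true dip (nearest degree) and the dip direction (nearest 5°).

Represent each trace as a vector plunging at its apparent dip toward its trend (east-north-up frame): v₁ = (0.562, -0.670, -0.485), v₂ = (0.315, 0.545, -0.777).
Cross product v₁ × v₂ gives the pole to the plane: n ∝ (0.785, 0.284, 0.517).
True dip = arccos(n_z / |n|) = arccos(0.5267) = 58.2°.
The horizontal component of n points toward azimuth atan2(n_x, n_y) = 70°, the dip direction.

true dip 58°, dip direction 070°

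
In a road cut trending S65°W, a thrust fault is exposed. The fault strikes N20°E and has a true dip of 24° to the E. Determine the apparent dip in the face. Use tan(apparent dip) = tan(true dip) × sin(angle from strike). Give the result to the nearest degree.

The strike is N20°E and the section trends S65°W; the acute angle between them is β = 45°.
tan(apparent dip) = tan 24° · sin 45° = 0.3148
apparent dip = arctan 0.3148 = 17.48°

17°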